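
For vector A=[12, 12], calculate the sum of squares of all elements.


|A|^2 = sum of squared components
A[0]^2 = 12^2 = 144
A[1]^2 = 12^2 = 144
Sum = 144 + 144 = 288

288


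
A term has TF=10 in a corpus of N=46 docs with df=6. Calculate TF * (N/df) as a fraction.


TF * (N/df)
= 10 * (46/6)
= 10 * 23/3
= 230/3

230/3


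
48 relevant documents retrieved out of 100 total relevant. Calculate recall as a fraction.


Recall = retrieved_relevant / total_relevant
= 48 / 100
= 48 / (48 + 52)
= 12/25

12/25


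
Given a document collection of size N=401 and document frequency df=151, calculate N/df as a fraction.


IDF ratio = N / df
= 401 / 151
= 401/151

401/151


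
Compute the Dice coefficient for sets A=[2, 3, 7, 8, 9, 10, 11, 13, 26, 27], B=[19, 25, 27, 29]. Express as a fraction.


A intersect B = [27]
|A intersect B| = 1
|A| = 10, |B| = 4
Dice = 2*1 / (10+4)
= 2 / 14 = 1/7

1/7


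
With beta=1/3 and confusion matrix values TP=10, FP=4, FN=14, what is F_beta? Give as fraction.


P = TP/(TP+FP) = 10/14 = 5/7
R = TP/(TP+FN) = 10/24 = 5/12
beta^2 = 1/3^2 = 1/9
(1 + beta^2) = 10/9
Numerator = (1+beta^2)*P*R = 125/378
Denominator = beta^2*P + R = 5/63 + 5/12 = 125/252
F_beta = 2/3

2/3


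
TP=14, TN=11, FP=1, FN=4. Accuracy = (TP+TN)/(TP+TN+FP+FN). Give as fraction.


Accuracy = (TP + TN) / (TP + TN + FP + FN)
TP + TN = 14 + 11 = 25
Total = 14 + 11 + 1 + 4 = 30
Accuracy = 25 / 30 = 5/6

5/6


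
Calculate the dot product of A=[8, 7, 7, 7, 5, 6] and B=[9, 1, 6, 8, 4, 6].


Dot product = sum of element-wise products
A[0]*B[0] = 8*9 = 72
A[1]*B[1] = 7*1 = 7
A[2]*B[2] = 7*6 = 42
A[3]*B[3] = 7*8 = 56
A[4]*B[4] = 5*4 = 20
A[5]*B[5] = 6*6 = 36
Sum = 72 + 7 + 42 + 56 + 20 + 36 = 233

233


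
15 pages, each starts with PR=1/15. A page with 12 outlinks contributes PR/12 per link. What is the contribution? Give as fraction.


Initial PR = 1/15 = 1/15
Outlinks = 12
Contribution per link = PR / outlinks
= 1/15 / 12
= 1/180

1/180


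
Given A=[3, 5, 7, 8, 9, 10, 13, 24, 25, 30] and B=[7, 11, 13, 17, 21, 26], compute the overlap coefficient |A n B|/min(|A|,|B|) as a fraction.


A intersect B = [7, 13]
|A intersect B| = 2
min(|A|, |B|) = min(10, 6) = 6
Overlap = 2 / 6 = 1/3

1/3


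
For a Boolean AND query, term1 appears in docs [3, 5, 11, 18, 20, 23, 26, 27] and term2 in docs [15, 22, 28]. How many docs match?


Boolean AND: find intersection of posting lists
term1 docs: [3, 5, 11, 18, 20, 23, 26, 27]
term2 docs: [15, 22, 28]
Intersection: []
|intersection| = 0

0


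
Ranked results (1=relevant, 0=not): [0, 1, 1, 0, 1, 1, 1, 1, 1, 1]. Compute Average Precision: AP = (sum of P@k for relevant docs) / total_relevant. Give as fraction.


Computing P@k for each relevant position:
Position 1: not relevant
Position 2: relevant, P@2 = 1/2 = 1/2
Position 3: relevant, P@3 = 2/3 = 2/3
Position 4: not relevant
Position 5: relevant, P@5 = 3/5 = 3/5
Position 6: relevant, P@6 = 4/6 = 2/3
Position 7: relevant, P@7 = 5/7 = 5/7
Position 8: relevant, P@8 = 6/8 = 3/4
Position 9: relevant, P@9 = 7/9 = 7/9
Position 10: relevant, P@10 = 8/10 = 4/5
Sum of P@k = 1/2 + 2/3 + 3/5 + 2/3 + 5/7 + 3/4 + 7/9 + 4/5 = 6899/1260
AP = 6899/1260 / 8 = 6899/10080

6899/10080


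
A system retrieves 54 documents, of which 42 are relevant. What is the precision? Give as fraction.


Precision = relevant_retrieved / total_retrieved
= 42 / 54
= 42 / (42 + 12)
= 7/9

7/9


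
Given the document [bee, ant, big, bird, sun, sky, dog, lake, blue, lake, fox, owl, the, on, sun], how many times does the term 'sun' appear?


Document has 15 words
Scanning for 'sun':
Found at positions: [4, 14]
Count = 2

2


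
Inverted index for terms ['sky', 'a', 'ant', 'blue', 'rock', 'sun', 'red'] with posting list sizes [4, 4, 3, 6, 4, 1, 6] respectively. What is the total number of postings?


Summing posting list sizes:
'sky': 4 postings
'a': 4 postings
'ant': 3 postings
'blue': 6 postings
'rock': 4 postings
'sun': 1 postings
'red': 6 postings
Total = 4 + 4 + 3 + 6 + 4 + 1 + 6 = 28

28


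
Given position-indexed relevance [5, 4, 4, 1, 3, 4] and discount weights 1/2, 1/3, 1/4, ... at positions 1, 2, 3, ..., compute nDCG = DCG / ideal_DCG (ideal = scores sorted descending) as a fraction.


Position discount weights w_i = 1/(i+1) for i=1..6:
Weights = [1/2, 1/3, 1/4, 1/5, 1/6, 1/7]
Actual relevance: [5, 4, 4, 1, 3, 4]
DCG = 5/2 + 4/3 + 4/4 + 1/5 + 3/6 + 4/7 = 641/105
Ideal relevance (sorted desc): [5, 4, 4, 4, 3, 1]
Ideal DCG = 5/2 + 4/3 + 4/4 + 4/5 + 3/6 + 1/7 = 659/105
nDCG = DCG / ideal_DCG = 641/105 / 659/105 = 641/659

641/659


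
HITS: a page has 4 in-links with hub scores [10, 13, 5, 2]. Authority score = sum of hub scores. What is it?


Authority = sum of hub scores of in-linkers
In-link 1: hub score = 10
In-link 2: hub score = 13
In-link 3: hub score = 5
In-link 4: hub score = 2
Authority = 10 + 13 + 5 + 2 = 30

30


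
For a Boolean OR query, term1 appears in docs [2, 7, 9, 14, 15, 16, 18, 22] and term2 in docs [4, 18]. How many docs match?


Boolean OR: find union of posting lists
term1 docs: [2, 7, 9, 14, 15, 16, 18, 22]
term2 docs: [4, 18]
Union: [2, 4, 7, 9, 14, 15, 16, 18, 22]
|union| = 9

9


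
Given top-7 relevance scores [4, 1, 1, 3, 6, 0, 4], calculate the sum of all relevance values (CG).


Cumulative Gain = sum of relevance scores
Position 1: rel=4, running sum=4
Position 2: rel=1, running sum=5
Position 3: rel=1, running sum=6
Position 4: rel=3, running sum=9
Position 5: rel=6, running sum=15
Position 6: rel=0, running sum=15
Position 7: rel=4, running sum=19
CG = 19

19


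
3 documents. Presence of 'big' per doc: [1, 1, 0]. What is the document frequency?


Checking each document for 'big':
Doc 1: present
Doc 2: present
Doc 3: absent
df = sum of presences = 1 + 1 + 0 = 2

2


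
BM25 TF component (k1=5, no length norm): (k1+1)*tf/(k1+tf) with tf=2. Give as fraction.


BM25 TF component = (k1+1)*tf / (k1+tf)
k1 = 5, tf = 2
Numerator = (5+1)*2 = 12
Denominator = 5 + 2 = 7
= 12/7 = 12/7

12/7


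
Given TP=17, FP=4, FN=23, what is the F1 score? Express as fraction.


F1 = 2 * P * R / (P + R)
P = TP/(TP+FP) = 17/21 = 17/21
R = TP/(TP+FN) = 17/40 = 17/40
2 * P * R = 2 * 17/21 * 17/40 = 289/420
P + R = 17/21 + 17/40 = 1037/840
F1 = 289/420 / 1037/840 = 34/61

34/61


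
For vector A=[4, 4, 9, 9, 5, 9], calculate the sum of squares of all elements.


|A|^2 = sum of squared components
A[0]^2 = 4^2 = 16
A[1]^2 = 4^2 = 16
A[2]^2 = 9^2 = 81
A[3]^2 = 9^2 = 81
A[4]^2 = 5^2 = 25
A[5]^2 = 9^2 = 81
Sum = 16 + 16 + 81 + 81 + 25 + 81 = 300

300


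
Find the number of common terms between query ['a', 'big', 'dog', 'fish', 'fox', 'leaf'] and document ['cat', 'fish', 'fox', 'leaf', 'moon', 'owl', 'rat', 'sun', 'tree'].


Query terms: ['a', 'big', 'dog', 'fish', 'fox', 'leaf']
Document terms: ['cat', 'fish', 'fox', 'leaf', 'moon', 'owl', 'rat', 'sun', 'tree']
Common terms: ['fish', 'fox', 'leaf']
Overlap count = 3

3


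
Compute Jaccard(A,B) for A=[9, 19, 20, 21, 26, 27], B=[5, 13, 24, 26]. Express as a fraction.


A intersect B = [26]
|A intersect B| = 1
A union B = [5, 9, 13, 19, 20, 21, 24, 26, 27]
|A union B| = 9
Jaccard = 1/9 = 1/9

1/9


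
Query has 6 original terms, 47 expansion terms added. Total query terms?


Original terms: 6
Expansion terms: 47
Total = 6 + 47 = 53

53


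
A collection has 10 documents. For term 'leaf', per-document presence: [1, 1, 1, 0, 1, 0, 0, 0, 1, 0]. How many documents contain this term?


Checking each document for 'leaf':
Doc 1: present
Doc 2: present
Doc 3: present
Doc 4: absent
Doc 5: present
Doc 6: absent
Doc 7: absent
Doc 8: absent
Doc 9: present
Doc 10: absent
df = sum of presences = 1 + 1 + 1 + 0 + 1 + 0 + 0 + 0 + 1 + 0 = 5

5


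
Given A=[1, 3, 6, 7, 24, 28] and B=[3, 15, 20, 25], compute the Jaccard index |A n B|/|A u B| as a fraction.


A intersect B = [3]
|A intersect B| = 1
A union B = [1, 3, 6, 7, 15, 20, 24, 25, 28]
|A union B| = 9
Jaccard = 1/9 = 1/9

1/9


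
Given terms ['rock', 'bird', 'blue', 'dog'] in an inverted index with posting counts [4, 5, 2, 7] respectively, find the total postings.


Summing posting list sizes:
'rock': 4 postings
'bird': 5 postings
'blue': 2 postings
'dog': 7 postings
Total = 4 + 5 + 2 + 7 = 18

18


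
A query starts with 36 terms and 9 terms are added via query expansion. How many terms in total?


Original terms: 36
Expansion terms: 9
Total = 36 + 9 = 45

45


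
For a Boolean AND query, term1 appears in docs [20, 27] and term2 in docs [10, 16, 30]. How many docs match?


Boolean AND: find intersection of posting lists
term1 docs: [20, 27]
term2 docs: [10, 16, 30]
Intersection: []
|intersection| = 0

0


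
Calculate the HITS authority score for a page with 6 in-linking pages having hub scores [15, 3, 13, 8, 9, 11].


Authority = sum of hub scores of in-linkers
In-link 1: hub score = 15
In-link 2: hub score = 3
In-link 3: hub score = 13
In-link 4: hub score = 8
In-link 5: hub score = 9
In-link 6: hub score = 11
Authority = 15 + 3 + 13 + 8 + 9 + 11 = 59

59


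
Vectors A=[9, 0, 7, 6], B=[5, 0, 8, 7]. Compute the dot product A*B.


Dot product = sum of element-wise products
A[0]*B[0] = 9*5 = 45
A[1]*B[1] = 0*0 = 0
A[2]*B[2] = 7*8 = 56
A[3]*B[3] = 6*7 = 42
Sum = 45 + 0 + 56 + 42 = 143

143


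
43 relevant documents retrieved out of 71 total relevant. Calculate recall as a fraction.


Recall = retrieved_relevant / total_relevant
= 43 / 71
= 43 / (43 + 28)
= 43/71

43/71


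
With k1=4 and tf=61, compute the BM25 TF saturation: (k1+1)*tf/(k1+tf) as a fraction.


BM25 TF component = (k1+1)*tf / (k1+tf)
k1 = 4, tf = 61
Numerator = (4+1)*61 = 305
Denominator = 4 + 61 = 65
= 305/65 = 61/13

61/13


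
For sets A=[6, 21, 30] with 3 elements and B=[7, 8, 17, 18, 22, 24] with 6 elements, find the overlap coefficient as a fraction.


A intersect B = []
|A intersect B| = 0
min(|A|, |B|) = min(3, 6) = 3
Overlap = 0 / 3 = 0

0


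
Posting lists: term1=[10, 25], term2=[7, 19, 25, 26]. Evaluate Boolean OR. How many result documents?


Boolean OR: find union of posting lists
term1 docs: [10, 25]
term2 docs: [7, 19, 25, 26]
Union: [7, 10, 19, 25, 26]
|union| = 5

5


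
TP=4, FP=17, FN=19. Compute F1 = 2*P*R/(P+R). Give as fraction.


F1 = 2 * P * R / (P + R)
P = TP/(TP+FP) = 4/21 = 4/21
R = TP/(TP+FN) = 4/23 = 4/23
2 * P * R = 2 * 4/21 * 4/23 = 32/483
P + R = 4/21 + 4/23 = 176/483
F1 = 32/483 / 176/483 = 2/11

2/11


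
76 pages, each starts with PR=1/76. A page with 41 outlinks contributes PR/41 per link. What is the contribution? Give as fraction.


Initial PR = 1/76 = 1/76
Outlinks = 41
Contribution per link = PR / outlinks
= 1/76 / 41
= 1/3116

1/3116


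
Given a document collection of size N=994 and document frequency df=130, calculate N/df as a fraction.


IDF ratio = N / df
= 994 / 130
= 497/65

497/65


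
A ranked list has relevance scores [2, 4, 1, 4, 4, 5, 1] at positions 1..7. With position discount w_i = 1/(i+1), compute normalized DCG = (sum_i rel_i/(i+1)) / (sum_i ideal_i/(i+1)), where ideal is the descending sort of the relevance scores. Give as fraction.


Position discount weights w_i = 1/(i+1) for i=1..7:
Weights = [1/2, 1/3, 1/4, 1/5, 1/6, 1/7, 1/8]
Actual relevance: [2, 4, 1, 4, 4, 5, 1]
DCG = 2/2 + 4/3 + 1/4 + 4/5 + 4/6 + 5/7 + 1/8 = 1369/280
Ideal relevance (sorted desc): [5, 4, 4, 4, 2, 1, 1]
Ideal DCG = 5/2 + 4/3 + 4/4 + 4/5 + 2/6 + 1/7 + 1/8 = 5237/840
nDCG = DCG / ideal_DCG = 1369/280 / 5237/840 = 4107/5237

4107/5237


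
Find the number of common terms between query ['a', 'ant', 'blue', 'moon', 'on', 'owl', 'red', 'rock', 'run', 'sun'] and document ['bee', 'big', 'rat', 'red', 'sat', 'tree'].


Query terms: ['a', 'ant', 'blue', 'moon', 'on', 'owl', 'red', 'rock', 'run', 'sun']
Document terms: ['bee', 'big', 'rat', 'red', 'sat', 'tree']
Common terms: ['red']
Overlap count = 1

1


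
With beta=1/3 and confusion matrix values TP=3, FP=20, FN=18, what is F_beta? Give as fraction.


P = TP/(TP+FP) = 3/23 = 3/23
R = TP/(TP+FN) = 3/21 = 1/7
beta^2 = 1/3^2 = 1/9
(1 + beta^2) = 10/9
Numerator = (1+beta^2)*P*R = 10/483
Denominator = beta^2*P + R = 1/69 + 1/7 = 76/483
F_beta = 5/38

5/38


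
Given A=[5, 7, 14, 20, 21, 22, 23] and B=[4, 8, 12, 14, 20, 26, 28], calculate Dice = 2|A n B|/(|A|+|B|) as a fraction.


A intersect B = [14, 20]
|A intersect B| = 2
|A| = 7, |B| = 7
Dice = 2*2 / (7+7)
= 4 / 14 = 2/7

2/7


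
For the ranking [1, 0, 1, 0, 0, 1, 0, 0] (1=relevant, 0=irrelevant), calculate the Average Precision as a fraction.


Computing P@k for each relevant position:
Position 1: relevant, P@1 = 1/1 = 1
Position 2: not relevant
Position 3: relevant, P@3 = 2/3 = 2/3
Position 4: not relevant
Position 5: not relevant
Position 6: relevant, P@6 = 3/6 = 1/2
Position 7: not relevant
Position 8: not relevant
Sum of P@k = 1 + 2/3 + 1/2 = 13/6
AP = 13/6 / 3 = 13/18

13/18


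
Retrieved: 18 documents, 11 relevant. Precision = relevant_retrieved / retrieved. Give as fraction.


Precision = relevant_retrieved / total_retrieved
= 11 / 18
= 11 / (11 + 7)
= 11/18

11/18


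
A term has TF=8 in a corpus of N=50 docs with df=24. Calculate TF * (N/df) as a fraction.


TF * (N/df)
= 8 * (50/24)
= 8 * 25/12
= 50/3

50/3


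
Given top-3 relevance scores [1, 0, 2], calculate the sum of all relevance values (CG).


Cumulative Gain = sum of relevance scores
Position 1: rel=1, running sum=1
Position 2: rel=0, running sum=1
Position 3: rel=2, running sum=3
CG = 3

3


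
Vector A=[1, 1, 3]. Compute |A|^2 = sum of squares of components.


|A|^2 = sum of squared components
A[0]^2 = 1^2 = 1
A[1]^2 = 1^2 = 1
A[2]^2 = 3^2 = 9
Sum = 1 + 1 + 9 = 11

11


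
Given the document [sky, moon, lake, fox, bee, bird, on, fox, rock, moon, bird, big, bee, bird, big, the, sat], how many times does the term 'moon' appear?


Document has 17 words
Scanning for 'moon':
Found at positions: [1, 9]
Count = 2

2


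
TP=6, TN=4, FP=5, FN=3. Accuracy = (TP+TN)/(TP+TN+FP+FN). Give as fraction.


Accuracy = (TP + TN) / (TP + TN + FP + FN)
TP + TN = 6 + 4 = 10
Total = 6 + 4 + 5 + 3 = 18
Accuracy = 10 / 18 = 5/9

5/9


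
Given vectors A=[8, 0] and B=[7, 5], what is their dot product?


Dot product = sum of element-wise products
A[0]*B[0] = 8*7 = 56
A[1]*B[1] = 0*5 = 0
Sum = 56 + 0 = 56

56


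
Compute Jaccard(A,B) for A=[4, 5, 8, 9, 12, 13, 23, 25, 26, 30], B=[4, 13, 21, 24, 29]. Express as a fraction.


A intersect B = [4, 13]
|A intersect B| = 2
A union B = [4, 5, 8, 9, 12, 13, 21, 23, 24, 25, 26, 29, 30]
|A union B| = 13
Jaccard = 2/13 = 2/13

2/13


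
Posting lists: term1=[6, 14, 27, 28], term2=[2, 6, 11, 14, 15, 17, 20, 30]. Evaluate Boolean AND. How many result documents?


Boolean AND: find intersection of posting lists
term1 docs: [6, 14, 27, 28]
term2 docs: [2, 6, 11, 14, 15, 17, 20, 30]
Intersection: [6, 14]
|intersection| = 2

2


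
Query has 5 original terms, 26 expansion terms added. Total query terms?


Original terms: 5
Expansion terms: 26
Total = 5 + 26 = 31

31


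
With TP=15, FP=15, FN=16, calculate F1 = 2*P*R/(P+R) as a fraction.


F1 = 2 * P * R / (P + R)
P = TP/(TP+FP) = 15/30 = 1/2
R = TP/(TP+FN) = 15/31 = 15/31
2 * P * R = 2 * 1/2 * 15/31 = 15/31
P + R = 1/2 + 15/31 = 61/62
F1 = 15/31 / 61/62 = 30/61

30/61


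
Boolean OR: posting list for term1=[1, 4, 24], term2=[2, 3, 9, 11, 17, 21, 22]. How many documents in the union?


Boolean OR: find union of posting lists
term1 docs: [1, 4, 24]
term2 docs: [2, 3, 9, 11, 17, 21, 22]
Union: [1, 2, 3, 4, 9, 11, 17, 21, 22, 24]
|union| = 10

10


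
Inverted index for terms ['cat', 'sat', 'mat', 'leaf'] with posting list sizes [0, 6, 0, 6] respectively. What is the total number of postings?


Summing posting list sizes:
'cat': 0 postings
'sat': 6 postings
'mat': 0 postings
'leaf': 6 postings
Total = 0 + 6 + 0 + 6 = 12

12


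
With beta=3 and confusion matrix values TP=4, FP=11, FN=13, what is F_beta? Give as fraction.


P = TP/(TP+FP) = 4/15 = 4/15
R = TP/(TP+FN) = 4/17 = 4/17
beta^2 = 3^2 = 9
(1 + beta^2) = 10
Numerator = (1+beta^2)*P*R = 32/51
Denominator = beta^2*P + R = 12/5 + 4/17 = 224/85
F_beta = 5/21

5/21


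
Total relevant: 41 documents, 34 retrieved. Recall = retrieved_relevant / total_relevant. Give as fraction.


Recall = retrieved_relevant / total_relevant
= 34 / 41
= 34 / (34 + 7)
= 34/41

34/41


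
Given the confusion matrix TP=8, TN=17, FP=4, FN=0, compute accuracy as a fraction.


Accuracy = (TP + TN) / (TP + TN + FP + FN)
TP + TN = 8 + 17 = 25
Total = 8 + 17 + 4 + 0 = 29
Accuracy = 25 / 29 = 25/29

25/29


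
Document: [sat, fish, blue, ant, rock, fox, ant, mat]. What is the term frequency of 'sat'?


Document has 8 words
Scanning for 'sat':
Found at positions: [0]
Count = 1

1


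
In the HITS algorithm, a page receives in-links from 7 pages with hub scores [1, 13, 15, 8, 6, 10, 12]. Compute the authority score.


Authority = sum of hub scores of in-linkers
In-link 1: hub score = 1
In-link 2: hub score = 13
In-link 3: hub score = 15
In-link 4: hub score = 8
In-link 5: hub score = 6
In-link 6: hub score = 10
In-link 7: hub score = 12
Authority = 1 + 13 + 15 + 8 + 6 + 10 + 12 = 65

65


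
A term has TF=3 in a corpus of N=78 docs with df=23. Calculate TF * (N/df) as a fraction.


TF * (N/df)
= 3 * (78/23)
= 3 * 78/23
= 234/23

234/23


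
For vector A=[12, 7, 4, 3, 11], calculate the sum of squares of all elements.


|A|^2 = sum of squared components
A[0]^2 = 12^2 = 144
A[1]^2 = 7^2 = 49
A[2]^2 = 4^2 = 16
A[3]^2 = 3^2 = 9
A[4]^2 = 11^2 = 121
Sum = 144 + 49 + 16 + 9 + 121 = 339

339


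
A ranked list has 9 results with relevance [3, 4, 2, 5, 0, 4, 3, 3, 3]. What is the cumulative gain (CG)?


Cumulative Gain = sum of relevance scores
Position 1: rel=3, running sum=3
Position 2: rel=4, running sum=7
Position 3: rel=2, running sum=9
Position 4: rel=5, running sum=14
Position 5: rel=0, running sum=14
Position 6: rel=4, running sum=18
Position 7: rel=3, running sum=21
Position 8: rel=3, running sum=24
Position 9: rel=3, running sum=27
CG = 27

27


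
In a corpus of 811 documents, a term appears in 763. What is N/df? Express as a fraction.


IDF ratio = N / df
= 811 / 763
= 811/763

811/763


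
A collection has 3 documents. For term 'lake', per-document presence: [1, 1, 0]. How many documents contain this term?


Checking each document for 'lake':
Doc 1: present
Doc 2: present
Doc 3: absent
df = sum of presences = 1 + 1 + 0 = 2

2


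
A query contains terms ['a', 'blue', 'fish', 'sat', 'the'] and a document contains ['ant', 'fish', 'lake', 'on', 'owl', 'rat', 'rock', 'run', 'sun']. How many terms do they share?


Query terms: ['a', 'blue', 'fish', 'sat', 'the']
Document terms: ['ant', 'fish', 'lake', 'on', 'owl', 'rat', 'rock', 'run', 'sun']
Common terms: ['fish']
Overlap count = 1

1


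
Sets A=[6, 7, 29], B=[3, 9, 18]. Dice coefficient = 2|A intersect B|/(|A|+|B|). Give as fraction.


A intersect B = []
|A intersect B| = 0
|A| = 3, |B| = 3
Dice = 2*0 / (3+3)
= 0 / 6 = 0

0


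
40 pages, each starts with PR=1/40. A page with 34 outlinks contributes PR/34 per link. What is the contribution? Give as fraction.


Initial PR = 1/40 = 1/40
Outlinks = 34
Contribution per link = PR / outlinks
= 1/40 / 34
= 1/1360

1/1360


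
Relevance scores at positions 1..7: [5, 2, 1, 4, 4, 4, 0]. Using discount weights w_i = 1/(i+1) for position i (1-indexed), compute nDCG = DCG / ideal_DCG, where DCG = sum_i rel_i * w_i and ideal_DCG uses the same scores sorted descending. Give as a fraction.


Position discount weights w_i = 1/(i+1) for i=1..7:
Weights = [1/2, 1/3, 1/4, 1/5, 1/6, 1/7, 1/8]
Actual relevance: [5, 2, 1, 4, 4, 4, 0]
DCG = 5/2 + 2/3 + 1/4 + 4/5 + 4/6 + 4/7 + 0/8 = 2291/420
Ideal relevance (sorted desc): [5, 4, 4, 4, 2, 1, 0]
Ideal DCG = 5/2 + 4/3 + 4/4 + 4/5 + 2/6 + 1/7 + 0/8 = 1283/210
nDCG = DCG / ideal_DCG = 2291/420 / 1283/210 = 2291/2566

2291/2566


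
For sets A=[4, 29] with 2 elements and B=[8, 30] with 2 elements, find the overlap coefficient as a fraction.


A intersect B = []
|A intersect B| = 0
min(|A|, |B|) = min(2, 2) = 2
Overlap = 0 / 2 = 0

0


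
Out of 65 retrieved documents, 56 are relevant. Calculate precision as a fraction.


Precision = relevant_retrieved / total_retrieved
= 56 / 65
= 56 / (56 + 9)
= 56/65

56/65


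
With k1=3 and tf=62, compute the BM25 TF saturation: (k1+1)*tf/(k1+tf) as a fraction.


BM25 TF component = (k1+1)*tf / (k1+tf)
k1 = 3, tf = 62
Numerator = (3+1)*62 = 248
Denominator = 3 + 62 = 65
= 248/65 = 248/65

248/65


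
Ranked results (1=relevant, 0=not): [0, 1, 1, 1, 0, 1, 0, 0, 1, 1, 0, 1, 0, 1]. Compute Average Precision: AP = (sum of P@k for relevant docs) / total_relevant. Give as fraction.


Computing P@k for each relevant position:
Position 1: not relevant
Position 2: relevant, P@2 = 1/2 = 1/2
Position 3: relevant, P@3 = 2/3 = 2/3
Position 4: relevant, P@4 = 3/4 = 3/4
Position 5: not relevant
Position 6: relevant, P@6 = 4/6 = 2/3
Position 7: not relevant
Position 8: not relevant
Position 9: relevant, P@9 = 5/9 = 5/9
Position 10: relevant, P@10 = 6/10 = 3/5
Position 11: not relevant
Position 12: relevant, P@12 = 7/12 = 7/12
Position 13: not relevant
Position 14: relevant, P@14 = 8/14 = 4/7
Sum of P@k = 1/2 + 2/3 + 3/4 + 2/3 + 5/9 + 3/5 + 7/12 + 4/7 = 3083/630
AP = 3083/630 / 8 = 3083/5040

3083/5040


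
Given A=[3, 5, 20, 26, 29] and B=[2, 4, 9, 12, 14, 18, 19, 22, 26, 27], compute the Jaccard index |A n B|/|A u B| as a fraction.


A intersect B = [26]
|A intersect B| = 1
A union B = [2, 3, 4, 5, 9, 12, 14, 18, 19, 20, 22, 26, 27, 29]
|A union B| = 14
Jaccard = 1/14 = 1/14

1/14


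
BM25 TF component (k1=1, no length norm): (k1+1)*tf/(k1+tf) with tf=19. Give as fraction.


BM25 TF component = (k1+1)*tf / (k1+tf)
k1 = 1, tf = 19
Numerator = (1+1)*19 = 38
Denominator = 1 + 19 = 20
= 38/20 = 19/10

19/10


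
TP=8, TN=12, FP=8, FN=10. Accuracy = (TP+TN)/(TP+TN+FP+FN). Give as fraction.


Accuracy = (TP + TN) / (TP + TN + FP + FN)
TP + TN = 8 + 12 = 20
Total = 8 + 12 + 8 + 10 = 38
Accuracy = 20 / 38 = 10/19

10/19


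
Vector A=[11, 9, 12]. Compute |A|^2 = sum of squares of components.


|A|^2 = sum of squared components
A[0]^2 = 11^2 = 121
A[1]^2 = 9^2 = 81
A[2]^2 = 12^2 = 144
Sum = 121 + 81 + 144 = 346

346


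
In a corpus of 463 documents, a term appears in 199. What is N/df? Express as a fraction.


IDF ratio = N / df
= 463 / 199
= 463/199

463/199


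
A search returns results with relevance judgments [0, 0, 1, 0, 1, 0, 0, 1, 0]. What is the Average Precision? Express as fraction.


Computing P@k for each relevant position:
Position 1: not relevant
Position 2: not relevant
Position 3: relevant, P@3 = 1/3 = 1/3
Position 4: not relevant
Position 5: relevant, P@5 = 2/5 = 2/5
Position 6: not relevant
Position 7: not relevant
Position 8: relevant, P@8 = 3/8 = 3/8
Position 9: not relevant
Sum of P@k = 1/3 + 2/5 + 3/8 = 133/120
AP = 133/120 / 3 = 133/360

133/360


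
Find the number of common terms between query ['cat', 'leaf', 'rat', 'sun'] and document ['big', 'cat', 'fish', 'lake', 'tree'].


Query terms: ['cat', 'leaf', 'rat', 'sun']
Document terms: ['big', 'cat', 'fish', 'lake', 'tree']
Common terms: ['cat']
Overlap count = 1

1


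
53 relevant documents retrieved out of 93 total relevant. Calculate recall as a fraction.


Recall = retrieved_relevant / total_relevant
= 53 / 93
= 53 / (53 + 40)
= 53/93

53/93


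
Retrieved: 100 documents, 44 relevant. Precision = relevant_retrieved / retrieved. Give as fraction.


Precision = relevant_retrieved / total_retrieved
= 44 / 100
= 44 / (44 + 56)
= 11/25

11/25


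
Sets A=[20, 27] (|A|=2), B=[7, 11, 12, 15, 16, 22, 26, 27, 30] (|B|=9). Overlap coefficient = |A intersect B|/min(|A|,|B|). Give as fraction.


A intersect B = [27]
|A intersect B| = 1
min(|A|, |B|) = min(2, 9) = 2
Overlap = 1 / 2 = 1/2

1/2


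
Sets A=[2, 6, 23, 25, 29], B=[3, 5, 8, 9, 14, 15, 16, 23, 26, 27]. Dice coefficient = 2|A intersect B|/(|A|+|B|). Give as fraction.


A intersect B = [23]
|A intersect B| = 1
|A| = 5, |B| = 10
Dice = 2*1 / (5+10)
= 2 / 15 = 2/15

2/15


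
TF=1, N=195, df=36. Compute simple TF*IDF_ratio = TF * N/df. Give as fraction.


TF * (N/df)
= 1 * (195/36)
= 1 * 65/12
= 65/12

65/12


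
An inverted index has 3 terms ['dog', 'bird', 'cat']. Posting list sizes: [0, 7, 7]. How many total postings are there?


Summing posting list sizes:
'dog': 0 postings
'bird': 7 postings
'cat': 7 postings
Total = 0 + 7 + 7 = 14

14


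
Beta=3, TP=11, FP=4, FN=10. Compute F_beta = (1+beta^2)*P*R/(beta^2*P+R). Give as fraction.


P = TP/(TP+FP) = 11/15 = 11/15
R = TP/(TP+FN) = 11/21 = 11/21
beta^2 = 3^2 = 9
(1 + beta^2) = 10
Numerator = (1+beta^2)*P*R = 242/63
Denominator = beta^2*P + R = 33/5 + 11/21 = 748/105
F_beta = 55/102

55/102


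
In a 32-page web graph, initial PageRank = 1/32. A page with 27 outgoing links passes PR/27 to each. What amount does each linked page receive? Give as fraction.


Initial PR = 1/32 = 1/32
Outlinks = 27
Contribution per link = PR / outlinks
= 1/32 / 27
= 1/864

1/864


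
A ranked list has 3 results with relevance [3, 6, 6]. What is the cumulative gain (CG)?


Cumulative Gain = sum of relevance scores
Position 1: rel=3, running sum=3
Position 2: rel=6, running sum=9
Position 3: rel=6, running sum=15
CG = 15

15


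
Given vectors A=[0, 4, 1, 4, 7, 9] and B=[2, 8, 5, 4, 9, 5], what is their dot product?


Dot product = sum of element-wise products
A[0]*B[0] = 0*2 = 0
A[1]*B[1] = 4*8 = 32
A[2]*B[2] = 1*5 = 5
A[3]*B[3] = 4*4 = 16
A[4]*B[4] = 7*9 = 63
A[5]*B[5] = 9*5 = 45
Sum = 0 + 32 + 5 + 16 + 63 + 45 = 161

161


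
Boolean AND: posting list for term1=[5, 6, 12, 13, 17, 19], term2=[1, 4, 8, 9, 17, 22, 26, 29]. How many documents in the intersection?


Boolean AND: find intersection of posting lists
term1 docs: [5, 6, 12, 13, 17, 19]
term2 docs: [1, 4, 8, 9, 17, 22, 26, 29]
Intersection: [17]
|intersection| = 1

1


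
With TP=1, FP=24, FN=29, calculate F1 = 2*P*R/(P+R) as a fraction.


F1 = 2 * P * R / (P + R)
P = TP/(TP+FP) = 1/25 = 1/25
R = TP/(TP+FN) = 1/30 = 1/30
2 * P * R = 2 * 1/25 * 1/30 = 1/375
P + R = 1/25 + 1/30 = 11/150
F1 = 1/375 / 11/150 = 2/55

2/55


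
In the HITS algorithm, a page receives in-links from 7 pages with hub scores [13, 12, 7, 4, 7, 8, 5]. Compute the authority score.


Authority = sum of hub scores of in-linkers
In-link 1: hub score = 13
In-link 2: hub score = 12
In-link 3: hub score = 7
In-link 4: hub score = 4
In-link 5: hub score = 7
In-link 6: hub score = 8
In-link 7: hub score = 5
Authority = 13 + 12 + 7 + 4 + 7 + 8 + 5 = 56

56


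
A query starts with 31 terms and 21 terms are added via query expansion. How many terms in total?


Original terms: 31
Expansion terms: 21
Total = 31 + 21 = 52

52


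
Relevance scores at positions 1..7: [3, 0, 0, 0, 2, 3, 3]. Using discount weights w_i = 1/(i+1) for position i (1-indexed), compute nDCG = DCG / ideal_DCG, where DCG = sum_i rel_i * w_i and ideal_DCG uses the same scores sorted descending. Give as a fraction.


Position discount weights w_i = 1/(i+1) for i=1..7:
Weights = [1/2, 1/3, 1/4, 1/5, 1/6, 1/7, 1/8]
Actual relevance: [3, 0, 0, 0, 2, 3, 3]
DCG = 3/2 + 0/3 + 0/4 + 0/5 + 2/6 + 3/7 + 3/8 = 443/168
Ideal relevance (sorted desc): [3, 3, 3, 2, 0, 0, 0]
Ideal DCG = 3/2 + 3/3 + 3/4 + 2/5 + 0/6 + 0/7 + 0/8 = 73/20
nDCG = DCG / ideal_DCG = 443/168 / 73/20 = 2215/3066

2215/3066


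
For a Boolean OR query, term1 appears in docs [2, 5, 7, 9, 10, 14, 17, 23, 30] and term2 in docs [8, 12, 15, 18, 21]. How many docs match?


Boolean OR: find union of posting lists
term1 docs: [2, 5, 7, 9, 10, 14, 17, 23, 30]
term2 docs: [8, 12, 15, 18, 21]
Union: [2, 5, 7, 8, 9, 10, 12, 14, 15, 17, 18, 21, 23, 30]
|union| = 14

14


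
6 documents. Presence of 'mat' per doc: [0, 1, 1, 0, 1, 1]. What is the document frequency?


Checking each document for 'mat':
Doc 1: absent
Doc 2: present
Doc 3: present
Doc 4: absent
Doc 5: present
Doc 6: present
df = sum of presences = 0 + 1 + 1 + 0 + 1 + 1 = 4

4


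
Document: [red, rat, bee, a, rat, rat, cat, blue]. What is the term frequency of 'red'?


Document has 8 words
Scanning for 'red':
Found at positions: [0]
Count = 1

1


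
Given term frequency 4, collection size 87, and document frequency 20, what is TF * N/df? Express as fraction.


TF * (N/df)
= 4 * (87/20)
= 4 * 87/20
= 87/5

87/5


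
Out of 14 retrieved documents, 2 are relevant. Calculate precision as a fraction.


Precision = relevant_retrieved / total_retrieved
= 2 / 14
= 2 / (2 + 12)
= 1/7

1/7


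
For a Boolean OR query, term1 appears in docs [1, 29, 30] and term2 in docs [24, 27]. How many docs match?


Boolean OR: find union of posting lists
term1 docs: [1, 29, 30]
term2 docs: [24, 27]
Union: [1, 24, 27, 29, 30]
|union| = 5

5


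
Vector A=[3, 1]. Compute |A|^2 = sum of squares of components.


|A|^2 = sum of squared components
A[0]^2 = 3^2 = 9
A[1]^2 = 1^2 = 1
Sum = 9 + 1 = 10

10


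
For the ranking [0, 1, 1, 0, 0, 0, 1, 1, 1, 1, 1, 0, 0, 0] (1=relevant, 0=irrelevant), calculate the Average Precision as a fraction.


Computing P@k for each relevant position:
Position 1: not relevant
Position 2: relevant, P@2 = 1/2 = 1/2
Position 3: relevant, P@3 = 2/3 = 2/3
Position 4: not relevant
Position 5: not relevant
Position 6: not relevant
Position 7: relevant, P@7 = 3/7 = 3/7
Position 8: relevant, P@8 = 4/8 = 1/2
Position 9: relevant, P@9 = 5/9 = 5/9
Position 10: relevant, P@10 = 6/10 = 3/5
Position 11: relevant, P@11 = 7/11 = 7/11
Position 12: not relevant
Position 13: not relevant
Position 14: not relevant
Sum of P@k = 1/2 + 2/3 + 3/7 + 1/2 + 5/9 + 3/5 + 7/11 = 13469/3465
AP = 13469/3465 / 7 = 13469/24255

13469/24255


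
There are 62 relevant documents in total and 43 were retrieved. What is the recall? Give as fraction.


Recall = retrieved_relevant / total_relevant
= 43 / 62
= 43 / (43 + 19)
= 43/62

43/62


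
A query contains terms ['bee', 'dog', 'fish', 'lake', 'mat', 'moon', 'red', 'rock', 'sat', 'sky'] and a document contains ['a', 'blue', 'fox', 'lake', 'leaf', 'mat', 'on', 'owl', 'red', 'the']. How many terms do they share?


Query terms: ['bee', 'dog', 'fish', 'lake', 'mat', 'moon', 'red', 'rock', 'sat', 'sky']
Document terms: ['a', 'blue', 'fox', 'lake', 'leaf', 'mat', 'on', 'owl', 'red', 'the']
Common terms: ['lake', 'mat', 'red']
Overlap count = 3

3


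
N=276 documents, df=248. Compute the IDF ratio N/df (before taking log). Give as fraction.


IDF ratio = N / df
= 276 / 248
= 69/62

69/62


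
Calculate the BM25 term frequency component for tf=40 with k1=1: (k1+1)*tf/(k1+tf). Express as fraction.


BM25 TF component = (k1+1)*tf / (k1+tf)
k1 = 1, tf = 40
Numerator = (1+1)*40 = 80
Denominator = 1 + 40 = 41
= 80/41 = 80/41

80/41


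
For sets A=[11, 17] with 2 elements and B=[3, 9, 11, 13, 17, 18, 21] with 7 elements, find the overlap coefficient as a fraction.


A intersect B = [11, 17]
|A intersect B| = 2
min(|A|, |B|) = min(2, 7) = 2
Overlap = 2 / 2 = 1

1


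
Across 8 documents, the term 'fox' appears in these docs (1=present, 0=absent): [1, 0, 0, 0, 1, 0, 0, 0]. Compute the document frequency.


Checking each document for 'fox':
Doc 1: present
Doc 2: absent
Doc 3: absent
Doc 4: absent
Doc 5: present
Doc 6: absent
Doc 7: absent
Doc 8: absent
df = sum of presences = 1 + 0 + 0 + 0 + 1 + 0 + 0 + 0 = 2

2


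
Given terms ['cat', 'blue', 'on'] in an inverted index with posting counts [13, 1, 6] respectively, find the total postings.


Summing posting list sizes:
'cat': 13 postings
'blue': 1 postings
'on': 6 postings
Total = 13 + 1 + 6 = 20

20


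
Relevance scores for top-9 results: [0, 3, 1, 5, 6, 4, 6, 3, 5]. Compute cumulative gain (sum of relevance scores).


Cumulative Gain = sum of relevance scores
Position 1: rel=0, running sum=0
Position 2: rel=3, running sum=3
Position 3: rel=1, running sum=4
Position 4: rel=5, running sum=9
Position 5: rel=6, running sum=15
Position 6: rel=4, running sum=19
Position 7: rel=6, running sum=25
Position 8: rel=3, running sum=28
Position 9: rel=5, running sum=33
CG = 33

33


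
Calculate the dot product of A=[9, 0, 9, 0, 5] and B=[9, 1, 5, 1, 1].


Dot product = sum of element-wise products
A[0]*B[0] = 9*9 = 81
A[1]*B[1] = 0*1 = 0
A[2]*B[2] = 9*5 = 45
A[3]*B[3] = 0*1 = 0
A[4]*B[4] = 5*1 = 5
Sum = 81 + 0 + 45 + 0 + 5 = 131

131


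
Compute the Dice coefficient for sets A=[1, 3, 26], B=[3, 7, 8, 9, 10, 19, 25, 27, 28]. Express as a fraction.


A intersect B = [3]
|A intersect B| = 1
|A| = 3, |B| = 9
Dice = 2*1 / (3+9)
= 2 / 12 = 1/6

1/6


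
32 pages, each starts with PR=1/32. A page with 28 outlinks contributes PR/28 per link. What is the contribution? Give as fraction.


Initial PR = 1/32 = 1/32
Outlinks = 28
Contribution per link = PR / outlinks
= 1/32 / 28
= 1/896

1/896


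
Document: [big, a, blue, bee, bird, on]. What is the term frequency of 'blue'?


Document has 6 words
Scanning for 'blue':
Found at positions: [2]
Count = 1

1


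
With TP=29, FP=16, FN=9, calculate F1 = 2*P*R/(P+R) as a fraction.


F1 = 2 * P * R / (P + R)
P = TP/(TP+FP) = 29/45 = 29/45
R = TP/(TP+FN) = 29/38 = 29/38
2 * P * R = 2 * 29/45 * 29/38 = 841/855
P + R = 29/45 + 29/38 = 2407/1710
F1 = 841/855 / 2407/1710 = 58/83

58/83


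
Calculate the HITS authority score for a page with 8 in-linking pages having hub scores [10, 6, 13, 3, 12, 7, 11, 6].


Authority = sum of hub scores of in-linkers
In-link 1: hub score = 10
In-link 2: hub score = 6
In-link 3: hub score = 13
In-link 4: hub score = 3
In-link 5: hub score = 12
In-link 6: hub score = 7
In-link 7: hub score = 11
In-link 8: hub score = 6
Authority = 10 + 6 + 13 + 3 + 12 + 7 + 11 + 6 = 68

68


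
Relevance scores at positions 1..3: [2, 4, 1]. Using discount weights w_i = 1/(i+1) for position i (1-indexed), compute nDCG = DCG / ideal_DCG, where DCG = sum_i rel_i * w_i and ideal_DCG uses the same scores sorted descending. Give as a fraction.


Position discount weights w_i = 1/(i+1) for i=1..3:
Weights = [1/2, 1/3, 1/4]
Actual relevance: [2, 4, 1]
DCG = 2/2 + 4/3 + 1/4 = 31/12
Ideal relevance (sorted desc): [4, 2, 1]
Ideal DCG = 4/2 + 2/3 + 1/4 = 35/12
nDCG = DCG / ideal_DCG = 31/12 / 35/12 = 31/35

31/35


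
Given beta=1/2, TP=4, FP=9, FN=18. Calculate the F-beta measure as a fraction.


P = TP/(TP+FP) = 4/13 = 4/13
R = TP/(TP+FN) = 4/22 = 2/11
beta^2 = 1/2^2 = 1/4
(1 + beta^2) = 5/4
Numerator = (1+beta^2)*P*R = 10/143
Denominator = beta^2*P + R = 1/13 + 2/11 = 37/143
F_beta = 10/37

10/37


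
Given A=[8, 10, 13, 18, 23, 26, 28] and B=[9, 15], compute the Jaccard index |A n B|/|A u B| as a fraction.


A intersect B = []
|A intersect B| = 0
A union B = [8, 9, 10, 13, 15, 18, 23, 26, 28]
|A union B| = 9
Jaccard = 0/9 = 0

0


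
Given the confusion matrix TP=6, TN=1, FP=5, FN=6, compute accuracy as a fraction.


Accuracy = (TP + TN) / (TP + TN + FP + FN)
TP + TN = 6 + 1 = 7
Total = 6 + 1 + 5 + 6 = 18
Accuracy = 7 / 18 = 7/18

7/18


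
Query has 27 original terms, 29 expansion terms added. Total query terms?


Original terms: 27
Expansion terms: 29
Total = 27 + 29 = 56

56


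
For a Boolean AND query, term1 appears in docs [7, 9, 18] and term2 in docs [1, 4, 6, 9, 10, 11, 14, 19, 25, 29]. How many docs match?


Boolean AND: find intersection of posting lists
term1 docs: [7, 9, 18]
term2 docs: [1, 4, 6, 9, 10, 11, 14, 19, 25, 29]
Intersection: [9]
|intersection| = 1

1


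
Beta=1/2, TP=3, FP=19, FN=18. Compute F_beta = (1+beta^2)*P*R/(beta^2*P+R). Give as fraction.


P = TP/(TP+FP) = 3/22 = 3/22
R = TP/(TP+FN) = 3/21 = 1/7
beta^2 = 1/2^2 = 1/4
(1 + beta^2) = 5/4
Numerator = (1+beta^2)*P*R = 15/616
Denominator = beta^2*P + R = 3/88 + 1/7 = 109/616
F_beta = 15/109

15/109


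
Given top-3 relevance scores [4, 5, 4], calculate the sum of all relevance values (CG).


Cumulative Gain = sum of relevance scores
Position 1: rel=4, running sum=4
Position 2: rel=5, running sum=9
Position 3: rel=4, running sum=13
CG = 13

13


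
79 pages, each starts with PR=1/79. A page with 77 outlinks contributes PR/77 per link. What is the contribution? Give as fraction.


Initial PR = 1/79 = 1/79
Outlinks = 77
Contribution per link = PR / outlinks
= 1/79 / 77
= 1/6083

1/6083


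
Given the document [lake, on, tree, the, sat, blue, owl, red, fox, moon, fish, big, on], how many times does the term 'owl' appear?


Document has 13 words
Scanning for 'owl':
Found at positions: [6]
Count = 1

1


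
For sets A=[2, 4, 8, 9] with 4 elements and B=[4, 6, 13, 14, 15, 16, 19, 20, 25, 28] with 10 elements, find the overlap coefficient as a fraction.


A intersect B = [4]
|A intersect B| = 1
min(|A|, |B|) = min(4, 10) = 4
Overlap = 1 / 4 = 1/4

1/4


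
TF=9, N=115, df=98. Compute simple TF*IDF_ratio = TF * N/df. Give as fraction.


TF * (N/df)
= 9 * (115/98)
= 9 * 115/98
= 1035/98

1035/98


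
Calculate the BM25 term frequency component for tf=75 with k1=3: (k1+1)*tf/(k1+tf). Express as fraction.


BM25 TF component = (k1+1)*tf / (k1+tf)
k1 = 3, tf = 75
Numerator = (3+1)*75 = 300
Denominator = 3 + 75 = 78
= 300/78 = 50/13

50/13


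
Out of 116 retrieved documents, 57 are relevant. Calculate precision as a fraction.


Precision = relevant_retrieved / total_retrieved
= 57 / 116
= 57 / (57 + 59)
= 57/116

57/116


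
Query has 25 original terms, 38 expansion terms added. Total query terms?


Original terms: 25
Expansion terms: 38
Total = 25 + 38 = 63

63


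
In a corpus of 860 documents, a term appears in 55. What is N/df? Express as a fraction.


IDF ratio = N / df
= 860 / 55
= 172/11

172/11


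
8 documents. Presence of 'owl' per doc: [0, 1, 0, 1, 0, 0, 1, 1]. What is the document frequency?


Checking each document for 'owl':
Doc 1: absent
Doc 2: present
Doc 3: absent
Doc 4: present
Doc 5: absent
Doc 6: absent
Doc 7: present
Doc 8: present
df = sum of presences = 0 + 1 + 0 + 1 + 0 + 0 + 1 + 1 = 4

4


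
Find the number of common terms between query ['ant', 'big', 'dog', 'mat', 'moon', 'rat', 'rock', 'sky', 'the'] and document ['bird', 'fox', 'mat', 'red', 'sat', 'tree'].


Query terms: ['ant', 'big', 'dog', 'mat', 'moon', 'rat', 'rock', 'sky', 'the']
Document terms: ['bird', 'fox', 'mat', 'red', 'sat', 'tree']
Common terms: ['mat']
Overlap count = 1

1


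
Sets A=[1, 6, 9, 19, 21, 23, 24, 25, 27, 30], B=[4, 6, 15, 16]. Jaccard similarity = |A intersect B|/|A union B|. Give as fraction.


A intersect B = [6]
|A intersect B| = 1
A union B = [1, 4, 6, 9, 15, 16, 19, 21, 23, 24, 25, 27, 30]
|A union B| = 13
Jaccard = 1/13 = 1/13

1/13


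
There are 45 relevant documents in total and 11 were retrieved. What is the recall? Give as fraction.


Recall = retrieved_relevant / total_relevant
= 11 / 45
= 11 / (11 + 34)
= 11/45

11/45


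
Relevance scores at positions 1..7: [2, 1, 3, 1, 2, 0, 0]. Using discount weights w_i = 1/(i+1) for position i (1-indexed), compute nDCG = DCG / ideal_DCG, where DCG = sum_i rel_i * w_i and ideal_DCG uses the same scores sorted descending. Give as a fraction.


Position discount weights w_i = 1/(i+1) for i=1..7:
Weights = [1/2, 1/3, 1/4, 1/5, 1/6, 1/7, 1/8]
Actual relevance: [2, 1, 3, 1, 2, 0, 0]
DCG = 2/2 + 1/3 + 3/4 + 1/5 + 2/6 + 0/7 + 0/8 = 157/60
Ideal relevance (sorted desc): [3, 2, 2, 1, 1, 0, 0]
Ideal DCG = 3/2 + 2/3 + 2/4 + 1/5 + 1/6 + 0/7 + 0/8 = 91/30
nDCG = DCG / ideal_DCG = 157/60 / 91/30 = 157/182

157/182


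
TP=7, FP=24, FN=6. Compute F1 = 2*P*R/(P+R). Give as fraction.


F1 = 2 * P * R / (P + R)
P = TP/(TP+FP) = 7/31 = 7/31
R = TP/(TP+FN) = 7/13 = 7/13
2 * P * R = 2 * 7/31 * 7/13 = 98/403
P + R = 7/31 + 7/13 = 308/403
F1 = 98/403 / 308/403 = 7/22

7/22
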